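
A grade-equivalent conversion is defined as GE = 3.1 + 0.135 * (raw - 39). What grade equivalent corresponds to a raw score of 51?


raw - median = 51 - 39 = 12
slope * diff = 0.135 * 12 = 1.62
GE = 3.1 + 1.62
GE = 4.72

4.72


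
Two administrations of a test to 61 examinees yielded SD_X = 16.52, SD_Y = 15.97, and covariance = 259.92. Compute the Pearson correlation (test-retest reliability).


r = cov(X,Y) / (SD_X * SD_Y)
r = 259.92 / (16.52 * 15.97)
r = 259.92 / 263.8244
r = 0.9852

0.9852


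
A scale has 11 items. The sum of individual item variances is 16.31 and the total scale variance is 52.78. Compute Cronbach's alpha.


alpha = (k/(k-1)) * (1 - sum(si^2)/s_total^2)
= (11/10) * (1 - 16.31/52.78)
alpha = 0.7601

0.7601


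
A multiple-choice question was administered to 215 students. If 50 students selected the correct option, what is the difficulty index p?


Item difficulty p = number correct / total examinees
p = 50 / 215
p = 0.2326

0.2326


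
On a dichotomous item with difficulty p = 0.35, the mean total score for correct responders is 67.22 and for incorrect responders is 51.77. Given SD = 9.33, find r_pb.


q = 1 - p = 0.65
rpb = ((M1 - M0) / SD) * sqrt(p * q)
rpb = ((67.22 - 51.77) / 9.33) * sqrt(0.35 * 0.65)
rpb = 0.7898

0.7898


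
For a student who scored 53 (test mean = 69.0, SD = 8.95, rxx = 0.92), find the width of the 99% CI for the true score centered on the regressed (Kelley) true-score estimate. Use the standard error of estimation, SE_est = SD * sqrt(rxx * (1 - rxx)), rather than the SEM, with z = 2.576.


True score estimate = 0.92*53 + 0.08*69.0 = 54.28
SE_est = SD * sqrt(rxx * (1 - rxx)) = 8.95 * sqrt(0.92 * 0.08) = 8.95 * sqrt(0.0736) = 2.428074
CI = T_est +/- z * SE_est, so width = 2 * z * SE_est = 2 * 2.576 * 2.428074
Width = 12.5094

12.5094


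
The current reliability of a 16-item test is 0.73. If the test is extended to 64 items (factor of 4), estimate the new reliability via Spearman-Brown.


r_new = (n * rxx) / (1 + (n-1) * rxx)
r_new = (4 * 0.73) / (1 + 3 * 0.73)
r_new = 2.92 / 3.19
r_new = 0.9154

0.9154


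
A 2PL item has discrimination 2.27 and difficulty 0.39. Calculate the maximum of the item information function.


For 2PL, max info at theta = b = 0.39
I_max = a^2 / 4 = 2.27^2 / 4
= 5.1529 / 4
I_max = 1.2882

1.2882


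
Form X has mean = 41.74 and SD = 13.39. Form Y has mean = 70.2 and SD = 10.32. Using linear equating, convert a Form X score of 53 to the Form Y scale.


slope = SD_Y / SD_X = 10.32 / 13.39 ~ 0.7707
intercept = mean_Y - slope * mean_X = 70.2 - (10.32 / 13.39) * 41.74 ~ 38.03
Y = slope * X + intercept. To avoid rounding drift from the rounded slope/intercept, evaluate the equivalent form Y = mean_Y + SD_Y * (X - mean_X) / SD_X at full precision:
Y = 70.2 + 10.32 * (53 - 41.74) / 13.39
Y = 70.2 + 10.32 * 11.26 / 13.39
Y = 70.2 + 116.2032 / 13.39
Y = 70.2 + 8.6784
Y = 78.8784

78.8784


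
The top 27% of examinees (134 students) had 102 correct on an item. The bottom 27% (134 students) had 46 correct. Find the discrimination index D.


p_upper = 102/134 = 0.7612
p_lower = 46/134 = 0.3433
D = 0.7612 - 0.3433 = 0.4179

0.4179


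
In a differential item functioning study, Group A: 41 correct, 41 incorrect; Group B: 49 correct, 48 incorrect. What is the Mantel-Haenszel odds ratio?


Odds_A = 41/41 = 1.0
Odds_B = 49/48 = 1.0208
OR = Odds_A / Odds_B = 1.0 / 1.0208
Exactly, OR = (41 * 48) / (41 * 49) = 1968 / 2009
OR = 0.9796

0.9796


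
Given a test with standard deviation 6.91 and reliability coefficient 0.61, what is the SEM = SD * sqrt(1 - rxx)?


SEM = SD * sqrt(1 - rxx)
SEM = 6.91 * sqrt(1 - 0.61)
SEM = 6.91 * sqrt(0.39) = 6.91 * 0.6245
SEM = 4.3153

4.3153


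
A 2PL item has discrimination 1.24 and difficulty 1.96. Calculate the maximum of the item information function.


For 2PL, max info at theta = b = 1.96
I_max = a^2 / 4 = 1.24^2 / 4
= 1.5376 / 4
I_max = 0.3844

0.3844


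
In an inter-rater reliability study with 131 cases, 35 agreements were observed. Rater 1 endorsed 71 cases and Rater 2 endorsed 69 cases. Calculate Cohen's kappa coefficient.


P_o = 35/131 = 0.267176
P_e = (71*69 + 60*62) / 17161 = 0.502243
kappa = (P_o - P_e) / (1 - P_e)
kappa = (0.267176 - 0.502243) / (1 - 0.502243)
kappa = -0.4723

-0.4723


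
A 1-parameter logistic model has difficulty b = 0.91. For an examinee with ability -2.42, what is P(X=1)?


theta - b = -2.42 - 0.91 = -3.33
exp(-(theta - b)) = exp(3.33) = 27.9383
P = 1 / (1 + 27.9383)
P = 0.0346

0.0346


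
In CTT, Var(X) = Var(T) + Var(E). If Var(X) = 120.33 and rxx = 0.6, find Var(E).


var_true = rxx * var_obs = 0.6 * 120.33 = 72.198
var_error = var_obs - var_true
var_error = 120.33 - 72.198
var_error = 48.132

48.132


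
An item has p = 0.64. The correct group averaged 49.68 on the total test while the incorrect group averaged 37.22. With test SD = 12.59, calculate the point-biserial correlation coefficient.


q = 1 - p = 0.36
rpb = ((M1 - M0) / SD) * sqrt(p * q)
rpb = ((49.68 - 37.22) / 12.59) * sqrt(0.64 * 0.36)
rpb = 0.475

0.475


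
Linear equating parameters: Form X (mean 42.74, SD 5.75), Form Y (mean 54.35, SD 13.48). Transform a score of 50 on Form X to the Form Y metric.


slope = SD_Y / SD_X = 13.48 / 5.75 ~ 2.3443
intercept = mean_Y - slope * mean_X = 54.35 - (13.48 / 5.75) * 42.74 ~ -45.8474
Y = slope * X + intercept. To avoid rounding drift from the rounded slope/intercept, evaluate the equivalent form Y = mean_Y + SD_Y * (X - mean_X) / SD_X at full precision:
Y = 54.35 + 13.48 * (50 - 42.74) / 5.75
Y = 54.35 + 13.48 * 7.26 / 5.75
Y = 54.35 + 97.8648 / 5.75
Y = 54.35 + 17.02
Y = 71.37

71.37


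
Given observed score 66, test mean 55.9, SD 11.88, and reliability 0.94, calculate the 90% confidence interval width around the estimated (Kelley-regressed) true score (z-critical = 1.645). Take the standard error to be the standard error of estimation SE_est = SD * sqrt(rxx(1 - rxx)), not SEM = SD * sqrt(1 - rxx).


True score estimate = 0.94*66 + 0.06*55.9 = 65.394
SE_est = SD * sqrt(rxx * (1 - rxx)) = 11.88 * sqrt(0.94 * 0.06) = 11.88 * sqrt(0.0564) = 2.821344
CI = T_est +/- z * SE_est, so width = 2 * z * SE_est = 2 * 1.645 * 2.821344
Width = 9.2822

9.2822


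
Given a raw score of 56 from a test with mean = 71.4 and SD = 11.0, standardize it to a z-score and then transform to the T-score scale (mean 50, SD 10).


z = (X - mean) / SD = (56 - 71.4) / 11.0
z = -15.4 / 11.0
z = -1.4
T-score = T = 50 + 10z
Carry z at full precision (z = -15.4 / 11.0) into the conversion:
T-score = 50 + 10 * (-15.4 / 11.0) = 50 + -154 / 11.0
T-score = 50 + -14.0
T-score = 36.0

36.0


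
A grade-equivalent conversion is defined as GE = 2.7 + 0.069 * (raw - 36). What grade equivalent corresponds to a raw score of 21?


raw - median = 21 - 36 = -15
slope * diff = 0.069 * -15 = -1.035
GE = 2.7 + -1.035
GE = 1.665

1.665


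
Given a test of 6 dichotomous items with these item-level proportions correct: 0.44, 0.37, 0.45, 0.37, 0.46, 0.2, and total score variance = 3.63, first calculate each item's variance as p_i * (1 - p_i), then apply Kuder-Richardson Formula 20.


For each item, compute p_i * q_i:
  Item 1: 0.44 * 0.56 = 0.2464
  Item 2: 0.37 * 0.63 = 0.2331
  Item 3: 0.45 * 0.55 = 0.2475
  Item 4: 0.37 * 0.63 = 0.2331
  Item 5: 0.46 * 0.54 = 0.2484
  Item 6: 0.2 * 0.8 = 0.16
Sum(p_i * q_i) = 0.2464 + 0.2331 + 0.2475 + 0.2331 + 0.2484 + 0.16 = 1.3685
KR-20 = (k/(k-1)) * (1 - Sum(p_i*q_i) / Var_total)
= (6/5) * (1 - 1.3685/3.63)
= 1.2 * 0.623
KR-20 = 0.7476

0.7476


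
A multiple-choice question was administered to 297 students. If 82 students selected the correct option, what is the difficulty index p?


Item difficulty p = number correct / total examinees
p = 82 / 297
p = 0.2761

0.2761


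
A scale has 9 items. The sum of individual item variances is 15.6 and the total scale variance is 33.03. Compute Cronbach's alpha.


alpha = (k/(k-1)) * (1 - sum(si^2)/s_total^2)
= (9/8) * (1 - 15.6/33.03)
alpha = 0.5937

0.5937


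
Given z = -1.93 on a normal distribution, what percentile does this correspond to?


CDF(z) = 0.5 * (1 + erf(z/sqrt(2)))
erf(-1.3647) = -0.9464
CDF = 0.0268
Percentile rank = 0.0268 * 100 = 2.68

2.68


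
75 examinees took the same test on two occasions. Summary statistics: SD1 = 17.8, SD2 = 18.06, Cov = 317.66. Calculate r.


r = cov(X,Y) / (SD_X * SD_Y)
r = 317.66 / (17.8 * 18.06)
r = 317.66 / 321.468
r = 0.9882

0.9882


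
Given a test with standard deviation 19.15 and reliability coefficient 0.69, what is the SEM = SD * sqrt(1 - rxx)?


SEM = SD * sqrt(1 - rxx)
SEM = 19.15 * sqrt(1 - 0.69)
SEM = 19.15 * sqrt(0.31) = 19.15 * 0.556776
SEM = 10.6623

10.6623


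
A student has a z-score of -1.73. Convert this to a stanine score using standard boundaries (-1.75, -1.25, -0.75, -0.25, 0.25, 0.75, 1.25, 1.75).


Stanine boundaries: [-1.75, -1.25, -0.75, -0.25, 0.25, 0.75, 1.25, 1.75]
z = -1.73
Check each boundary:
  z >= -1.75 -> could be stanine 2
  z < -1.25
  z < -0.75
  z < -0.25
  z < 0.25
  z < 0.75
  z < 1.25
  z < 1.75
Highest qualifying boundary gives stanine = 2

2


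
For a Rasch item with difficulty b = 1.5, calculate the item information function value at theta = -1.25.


P = 1/(1+exp(-(-1.25-1.5))) = 0.0601
I = P*(1-P) = 0.0601 * 0.9399
I = 0.0565

0.0565


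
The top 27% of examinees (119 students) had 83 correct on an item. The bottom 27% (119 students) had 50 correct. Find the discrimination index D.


p_upper = 83/119 = 0.6975
p_lower = 50/119 = 0.4202
D = 0.6975 - 0.4202 = 0.2773

0.2773


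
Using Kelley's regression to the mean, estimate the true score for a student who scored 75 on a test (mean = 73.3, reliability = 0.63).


T_est = rxx * X + (1 - rxx) * mean
T_est = 0.63 * 75 + 0.37 * 73.3
T_est = 47.25 + 27.121
T_est = 74.371

74.371


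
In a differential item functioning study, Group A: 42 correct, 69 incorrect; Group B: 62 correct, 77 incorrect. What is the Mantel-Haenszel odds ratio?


Odds_A = 42/69 = 0.6087
Odds_B = 62/77 = 0.8052
OR = Odds_A / Odds_B = 0.6087 / 0.8052
Exactly, OR = (42 * 77) / (69 * 62) = 3234 / 4278
OR = 0.756

0.756


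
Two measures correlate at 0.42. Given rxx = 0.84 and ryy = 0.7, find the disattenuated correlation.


r_corrected = rxy / sqrt(rxx * ryy)
= 0.42 / sqrt(0.84 * 0.7)
= 0.42 / sqrt(0.588)
= 0.42 / 0.766812
r_corrected = 0.5477

0.5477


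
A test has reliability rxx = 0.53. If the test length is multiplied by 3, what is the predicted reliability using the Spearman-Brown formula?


r_new = (n * rxx) / (1 + (n-1) * rxx)
r_new = (3 * 0.53) / (1 + 2 * 0.53)
r_new = 1.59 / 2.06
r_new = 0.7718

0.7718


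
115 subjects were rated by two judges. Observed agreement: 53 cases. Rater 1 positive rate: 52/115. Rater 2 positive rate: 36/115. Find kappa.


P_o = 53/115 = 0.46087
P_e = (52*36 + 63*79) / 13225 = 0.517883
kappa = (P_o - P_e) / (1 - P_e)
kappa = (0.46087 - 0.517883) / (1 - 0.517883)
kappa = -0.1183

-0.1183


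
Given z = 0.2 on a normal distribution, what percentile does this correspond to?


CDF(z) = 0.5 * (1 + erf(z/sqrt(2)))
erf(0.1414) = 0.1585
CDF = 0.5793
Percentile rank = 0.5793 * 100 = 57.93

57.93


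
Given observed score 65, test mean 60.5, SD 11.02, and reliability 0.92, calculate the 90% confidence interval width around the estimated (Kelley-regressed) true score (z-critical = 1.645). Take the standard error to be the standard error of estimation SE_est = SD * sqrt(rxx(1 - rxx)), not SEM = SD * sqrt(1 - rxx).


True score estimate = 0.92*65 + 0.08*60.5 = 64.64
SE_est = SD * sqrt(rxx * (1 - rxx)) = 11.02 * sqrt(0.92 * 0.08) = 11.02 * sqrt(0.0736) = 2.989651
CI = T_est +/- z * SE_est, so width = 2 * z * SE_est = 2 * 1.645 * 2.989651
Width = 9.836

9.836


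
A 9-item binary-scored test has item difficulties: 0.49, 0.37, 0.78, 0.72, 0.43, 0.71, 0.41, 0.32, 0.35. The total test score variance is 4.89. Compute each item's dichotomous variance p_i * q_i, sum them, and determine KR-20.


For each item, compute p_i * q_i:
  Item 1: 0.49 * 0.51 = 0.2499
  Item 2: 0.37 * 0.63 = 0.2331
  Item 3: 0.78 * 0.22 = 0.1716
  Item 4: 0.72 * 0.28 = 0.2016
  Item 5: 0.43 * 0.57 = 0.2451
  Item 6: 0.71 * 0.29 = 0.2059
  Item 7: 0.41 * 0.59 = 0.2419
  Item 8: 0.32 * 0.68 = 0.2176
  Item 9: 0.35 * 0.65 = 0.2275
Sum(p_i * q_i) = 0.2499 + 0.2331 + 0.1716 + 0.2016 + 0.2451 + 0.2059 + 0.2419 + 0.2176 + 0.2275 = 1.9942
KR-20 = (k/(k-1)) * (1 - Sum(p_i*q_i) / Var_total)
= (9/8) * (1 - 1.9942/4.89)
= 1.125 * 0.5922
KR-20 = 0.6662

0.6662


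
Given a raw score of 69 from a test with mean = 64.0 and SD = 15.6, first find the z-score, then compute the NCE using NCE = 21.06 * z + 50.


z = (X - mean) / SD = (69 - 64.0) / 15.6
z = 5.0 / 15.6
z = 0.3205
NCE = NCE = 21.06z + 50
Carry z at full precision (z = 5.0 / 15.6) into the conversion:
NCE = 21.06 * (5.0 / 15.6) + 50 = 105.3 / 15.6 + 50
NCE = 6.75 + 50
NCE = 56.75

56.75


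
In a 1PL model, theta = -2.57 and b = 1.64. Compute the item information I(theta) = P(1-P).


P = 1/(1+exp(-(-2.57-1.64))) = 0.0146
I = P*(1-P) = 0.0146 * 0.9854
I = 0.0144

0.0144


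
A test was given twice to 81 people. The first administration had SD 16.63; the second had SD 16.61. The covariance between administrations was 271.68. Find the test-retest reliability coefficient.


r = cov(X,Y) / (SD_X * SD_Y)
r = 271.68 / (16.63 * 16.61)
r = 271.68 / 276.2243
r = 0.9835

0.9835


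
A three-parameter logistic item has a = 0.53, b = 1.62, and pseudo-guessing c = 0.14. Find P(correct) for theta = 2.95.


logit = 0.53*(2.95 - 1.62) = 0.7049
P* = 1/(1 + exp(-0.7049)) = 0.6693
P = 0.14 + (1 - 0.14) * 0.6693
P = 0.7156

0.7156


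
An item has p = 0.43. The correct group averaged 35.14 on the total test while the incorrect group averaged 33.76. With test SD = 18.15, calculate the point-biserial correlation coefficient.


q = 1 - p = 0.57
rpb = ((M1 - M0) / SD) * sqrt(p * q)
rpb = ((35.14 - 33.76) / 18.15) * sqrt(0.43 * 0.57)
rpb = 0.0376

0.0376


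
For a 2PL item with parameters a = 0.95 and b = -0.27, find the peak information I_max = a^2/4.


For 2PL, max info at theta = b = -0.27
I_max = a^2 / 4 = 0.95^2 / 4
= 0.9025 / 4
I_max = 0.2256

0.2256


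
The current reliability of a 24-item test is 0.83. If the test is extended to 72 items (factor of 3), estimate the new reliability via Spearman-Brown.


r_new = (n * rxx) / (1 + (n-1) * rxx)
r_new = (3 * 0.83) / (1 + 2 * 0.83)
r_new = 2.49 / 2.66
r_new = 0.9361

0.9361


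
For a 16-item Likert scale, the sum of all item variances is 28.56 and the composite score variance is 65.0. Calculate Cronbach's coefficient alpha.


alpha = (k/(k-1)) * (1 - sum(si^2)/s_total^2)
= (16/15) * (1 - 28.56/65.0)
alpha = 0.598

0.598


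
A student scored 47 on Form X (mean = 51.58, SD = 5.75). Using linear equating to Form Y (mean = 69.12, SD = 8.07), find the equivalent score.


slope = SD_Y / SD_X = 8.07 / 5.75 ~ 1.4035
intercept = mean_Y - slope * mean_X = 69.12 - (8.07 / 5.75) * 51.58 ~ -3.2714
Y = slope * X + intercept. To avoid rounding drift from the rounded slope/intercept, evaluate the equivalent form Y = mean_Y + SD_Y * (X - mean_X) / SD_X at full precision:
Y = 69.12 + 8.07 * (47 - 51.58) / 5.75
Y = 69.12 - 8.07 * 4.58 / 5.75
Y = 69.12 - 36.9606 / 5.75
Y = 69.12 - 6.4279
Y = 62.6921

62.6921


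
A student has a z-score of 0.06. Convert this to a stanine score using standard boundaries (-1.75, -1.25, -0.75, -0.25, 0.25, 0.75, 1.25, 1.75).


Stanine boundaries: [-1.75, -1.25, -0.75, -0.25, 0.25, 0.75, 1.25, 1.75]
z = 0.06
Check each boundary:
  z >= -1.75 -> could be stanine 2
  z >= -1.25 -> could be stanine 3
  z >= -0.75 -> could be stanine 4
  z >= -0.25 -> could be stanine 5
  z < 0.25
  z < 0.75
  z < 1.25
  z < 1.75
Highest qualifying boundary gives stanine = 5

5


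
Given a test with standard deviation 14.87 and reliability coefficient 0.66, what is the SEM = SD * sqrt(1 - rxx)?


SEM = SD * sqrt(1 - rxx)
SEM = 14.87 * sqrt(1 - 0.66)
SEM = 14.87 * sqrt(0.34) = 14.87 * 0.583095
SEM = 8.6706

8.6706


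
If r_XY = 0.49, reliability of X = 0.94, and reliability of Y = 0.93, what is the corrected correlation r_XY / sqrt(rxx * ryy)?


r_corrected = rxy / sqrt(rxx * ryy)
= 0.49 / sqrt(0.94 * 0.93)
= 0.49 / sqrt(0.8742)
= 0.49 / 0.934987
r_corrected = 0.5241

0.5241


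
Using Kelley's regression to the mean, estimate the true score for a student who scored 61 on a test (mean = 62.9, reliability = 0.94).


T_est = rxx * X + (1 - rxx) * mean
T_est = 0.94 * 61 + 0.06 * 62.9
T_est = 57.34 + 3.774
T_est = 61.114

61.114


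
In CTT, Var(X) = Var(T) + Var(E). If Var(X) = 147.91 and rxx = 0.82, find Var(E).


var_true = rxx * var_obs = 0.82 * 147.91 = 121.2862
var_error = var_obs - var_true
var_error = 147.91 - 121.2862
var_error = 26.6238

26.6238


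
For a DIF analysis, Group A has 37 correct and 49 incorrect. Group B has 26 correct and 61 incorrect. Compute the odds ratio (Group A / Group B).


Odds_A = 37/49 = 0.7551
Odds_B = 26/61 = 0.4262
OR = Odds_A / Odds_B = 0.7551 / 0.4262
Exactly, OR = (37 * 61) / (49 * 26) = 2257 / 1274
OR = 1.7716

1.7716


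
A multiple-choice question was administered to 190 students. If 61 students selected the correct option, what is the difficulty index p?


Item difficulty p = number correct / total examinees
p = 61 / 190
p = 0.3211

0.3211


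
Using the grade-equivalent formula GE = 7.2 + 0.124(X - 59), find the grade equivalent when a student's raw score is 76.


raw - median = 76 - 59 = 17
slope * diff = 0.124 * 17 = 2.108
GE = 7.2 + 2.108
GE = 9.308

9.308


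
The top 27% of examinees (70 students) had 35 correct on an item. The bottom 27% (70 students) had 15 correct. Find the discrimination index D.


p_upper = 35/70 = 0.5
p_lower = 15/70 = 0.2143
D = 0.5 - 0.2143 = 0.2857

0.2857


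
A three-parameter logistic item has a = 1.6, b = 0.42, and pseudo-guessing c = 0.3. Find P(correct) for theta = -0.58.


logit = 1.6*(-0.58 - 0.42) = -1.6
P* = 1/(1 + exp(--1.6)) = 0.168
P = 0.3 + (1 - 0.3) * 0.168
P = 0.4176

0.4176


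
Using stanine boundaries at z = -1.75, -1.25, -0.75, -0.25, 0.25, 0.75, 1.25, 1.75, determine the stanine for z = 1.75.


Stanine boundaries: [-1.75, -1.25, -0.75, -0.25, 0.25, 0.75, 1.25, 1.75]
z = 1.75
Check each boundary:
  z >= -1.75 -> could be stanine 2
  z >= -1.25 -> could be stanine 3
  z >= -0.75 -> could be stanine 4
  z >= -0.25 -> could be stanine 5
  z >= 0.25 -> could be stanine 6
  z >= 0.75 -> could be stanine 7
  z >= 1.25 -> could be stanine 8
  z >= 1.75 -> could be stanine 9
Highest qualifying boundary gives stanine = 9

9


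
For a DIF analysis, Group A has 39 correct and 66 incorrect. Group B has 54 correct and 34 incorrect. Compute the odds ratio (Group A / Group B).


Odds_A = 39/66 = 0.5909
Odds_B = 54/34 = 1.5882
OR = Odds_A / Odds_B = 0.5909 / 1.5882
Exactly, OR = (39 * 34) / (66 * 54) = 1326 / 3564
OR = 0.3721

0.3721


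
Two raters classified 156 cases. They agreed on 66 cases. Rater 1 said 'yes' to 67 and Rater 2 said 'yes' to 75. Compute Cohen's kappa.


P_o = 66/156 = 0.423077
P_e = (67*75 + 89*81) / 24336 = 0.502712
kappa = (P_o - P_e) / (1 - P_e)
kappa = (0.423077 - 0.502712) / (1 - 0.502712)
kappa = -0.1601

-0.1601


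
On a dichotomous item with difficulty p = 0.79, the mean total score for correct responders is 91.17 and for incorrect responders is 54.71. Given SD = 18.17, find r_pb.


q = 1 - p = 0.21
rpb = ((M1 - M0) / SD) * sqrt(p * q)
rpb = ((91.17 - 54.71) / 18.17) * sqrt(0.79 * 0.21)
rpb = 0.8173

0.8173


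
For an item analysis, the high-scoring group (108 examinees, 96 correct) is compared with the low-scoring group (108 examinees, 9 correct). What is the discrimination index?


p_upper = 96/108 = 0.8889
p_lower = 9/108 = 0.0833
D = 0.8889 - 0.0833 = 0.8056

0.8056


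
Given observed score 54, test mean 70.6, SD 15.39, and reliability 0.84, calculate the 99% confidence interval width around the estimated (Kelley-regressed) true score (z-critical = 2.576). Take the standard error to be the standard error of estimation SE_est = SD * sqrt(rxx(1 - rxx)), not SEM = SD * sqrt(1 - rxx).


True score estimate = 0.84*54 + 0.16*70.6 = 56.656
SE_est = SD * sqrt(rxx * (1 - rxx)) = 15.39 * sqrt(0.84 * 0.16) = 15.39 * sqrt(0.1344) = 5.642067
CI = T_est +/- z * SE_est, so width = 2 * z * SE_est = 2 * 2.576 * 5.642067
Width = 29.0679

29.0679


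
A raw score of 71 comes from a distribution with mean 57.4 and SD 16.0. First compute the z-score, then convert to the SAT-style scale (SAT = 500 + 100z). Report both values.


z = (X - mean) / SD = (71 - 57.4) / 16.0
z = 13.6 / 16.0
z = 0.85
SAT-scale = SAT = 500 + 100z
Carry z at full precision (z = 13.6 / 16.0) into the conversion:
SAT-scale = 500 + 100 * (13.6 / 16.0) = 500 + 1360 / 16.0
SAT-scale = 500 + 85.0
SAT-scale = 585.0

585.0


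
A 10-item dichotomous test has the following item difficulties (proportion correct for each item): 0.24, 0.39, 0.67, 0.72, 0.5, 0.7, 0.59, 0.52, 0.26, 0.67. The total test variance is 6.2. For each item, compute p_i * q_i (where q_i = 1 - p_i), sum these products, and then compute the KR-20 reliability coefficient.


For each item, compute p_i * q_i:
  Item 1: 0.24 * 0.76 = 0.1824
  Item 2: 0.39 * 0.61 = 0.2379
  Item 3: 0.67 * 0.33 = 0.2211
  Item 4: 0.72 * 0.28 = 0.2016
  Item 5: 0.5 * 0.5 = 0.25
  Item 6: 0.7 * 0.3 = 0.21
  Item 7: 0.59 * 0.41 = 0.2419
  Item 8: 0.52 * 0.48 = 0.2496
  Item 9: 0.26 * 0.74 = 0.1924
  Item 10: 0.67 * 0.33 = 0.2211
Sum(p_i * q_i) = 0.1824 + 0.2379 + 0.2211 + 0.2016 + 0.25 + 0.21 + 0.2419 + 0.2496 + 0.1924 + 0.2211 = 2.208
KR-20 = (k/(k-1)) * (1 - Sum(p_i*q_i) / Var_total)
= (10/9) * (1 - 2.208/6.2)
= 1.1111 * 0.6439
KR-20 = 0.7154

0.7154


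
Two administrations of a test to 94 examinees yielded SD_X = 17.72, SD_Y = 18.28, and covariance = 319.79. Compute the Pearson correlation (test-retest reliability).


r = cov(X,Y) / (SD_X * SD_Y)
r = 319.79 / (17.72 * 18.28)
r = 319.79 / 323.9216
r = 0.9872

0.9872


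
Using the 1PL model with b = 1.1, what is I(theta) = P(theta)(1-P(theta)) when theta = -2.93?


P = 1/(1+exp(-(-2.93-1.1))) = 0.0175
I = P*(1-P) = 0.0175 * 0.9825
I = 0.0172

0.0172


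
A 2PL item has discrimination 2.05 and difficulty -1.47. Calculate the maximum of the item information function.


For 2PL, max info at theta = b = -1.47
I_max = a^2 / 4 = 2.05^2 / 4
= 4.2025 / 4
I_max = 1.0506

1.0506


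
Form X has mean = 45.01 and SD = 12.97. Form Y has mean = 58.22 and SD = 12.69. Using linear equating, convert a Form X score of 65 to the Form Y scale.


slope = SD_Y / SD_X = 12.69 / 12.97 ~ 0.9784
intercept = mean_Y - slope * mean_X = 58.22 - (12.69 / 12.97) * 45.01 ~ 14.1817
Y = slope * X + intercept. To avoid rounding drift from the rounded slope/intercept, evaluate the equivalent form Y = mean_Y + SD_Y * (X - mean_X) / SD_X at full precision:
Y = 58.22 + 12.69 * (65 - 45.01) / 12.97
Y = 58.22 + 12.69 * 19.99 / 12.97
Y = 58.22 + 253.6731 / 12.97
Y = 58.22 + 19.5585
Y = 77.7785

77.7785


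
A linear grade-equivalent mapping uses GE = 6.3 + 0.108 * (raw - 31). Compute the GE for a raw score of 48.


raw - median = 48 - 31 = 17
slope * diff = 0.108 * 17 = 1.836
GE = 6.3 + 1.836
GE = 8.136

8.136


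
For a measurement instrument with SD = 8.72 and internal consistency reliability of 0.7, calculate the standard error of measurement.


SEM = SD * sqrt(1 - rxx)
SEM = 8.72 * sqrt(1 - 0.7)
SEM = 8.72 * sqrt(0.3) = 8.72 * 0.547723
SEM = 4.7761

4.7761


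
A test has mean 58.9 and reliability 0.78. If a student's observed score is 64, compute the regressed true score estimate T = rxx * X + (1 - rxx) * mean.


T_est = rxx * X + (1 - rxx) * mean
T_est = 0.78 * 64 + 0.22 * 58.9
T_est = 49.92 + 12.958
T_est = 62.878

62.878


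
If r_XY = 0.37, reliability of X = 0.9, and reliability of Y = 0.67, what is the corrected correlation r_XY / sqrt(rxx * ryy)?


r_corrected = rxy / sqrt(rxx * ryy)
= 0.37 / sqrt(0.9 * 0.67)
= 0.37 / sqrt(0.603)
= 0.37 / 0.776531
r_corrected = 0.4765

0.4765


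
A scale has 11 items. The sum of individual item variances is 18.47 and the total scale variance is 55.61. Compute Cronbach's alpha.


alpha = (k/(k-1)) * (1 - sum(si^2)/s_total^2)
= (11/10) * (1 - 18.47/55.61)
alpha = 0.7347

0.7347


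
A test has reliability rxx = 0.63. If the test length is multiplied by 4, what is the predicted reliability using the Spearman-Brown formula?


r_new = (n * rxx) / (1 + (n-1) * rxx)
r_new = (4 * 0.63) / (1 + 3 * 0.63)
r_new = 2.52 / 2.89
r_new = 0.872

0.872


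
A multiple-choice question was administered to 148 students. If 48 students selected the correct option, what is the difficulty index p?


Item difficulty p = number correct / total examinees
p = 48 / 148
p = 0.3243

0.3243


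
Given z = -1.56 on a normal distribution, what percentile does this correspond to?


CDF(z) = 0.5 * (1 + erf(z/sqrt(2)))
erf(-1.1031) = -0.8812
CDF = 0.0594
Percentile rank = 0.0594 * 100 = 5.94

5.94


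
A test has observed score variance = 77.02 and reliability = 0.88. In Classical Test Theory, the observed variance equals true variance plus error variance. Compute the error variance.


var_true = rxx * var_obs = 0.88 * 77.02 = 67.7776
var_error = var_obs - var_true
var_error = 77.02 - 67.7776
var_error = 9.2424

9.2424


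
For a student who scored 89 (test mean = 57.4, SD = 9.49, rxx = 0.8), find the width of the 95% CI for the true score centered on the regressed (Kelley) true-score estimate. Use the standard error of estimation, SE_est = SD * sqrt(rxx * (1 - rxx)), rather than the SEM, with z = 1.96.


True score estimate = 0.8*89 + 0.2*57.4 = 82.68
SE_est = SD * sqrt(rxx * (1 - rxx)) = 9.49 * sqrt(0.8 * 0.2) = 9.49 * sqrt(0.16) = 3.796
CI = T_est +/- z * SE_est, so width = 2 * z * SE_est = 2 * 1.96 * 3.796
Width = 14.8803

14.8803


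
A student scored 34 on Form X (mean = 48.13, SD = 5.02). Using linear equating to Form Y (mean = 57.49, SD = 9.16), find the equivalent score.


slope = SD_Y / SD_X = 9.16 / 5.02 ~ 1.8247
intercept = mean_Y - slope * mean_X = 57.49 - (9.16 / 5.02) * 48.13 ~ -30.3329
Y = slope * X + intercept. To avoid rounding drift from the rounded slope/intercept, evaluate the equivalent form Y = mean_Y + SD_Y * (X - mean_X) / SD_X at full precision:
Y = 57.49 + 9.16 * (34 - 48.13) / 5.02
Y = 57.49 - 9.16 * 14.13 / 5.02
Y = 57.49 - 129.4308 / 5.02
Y = 57.49 - 25.783
Y = 31.707

31.707


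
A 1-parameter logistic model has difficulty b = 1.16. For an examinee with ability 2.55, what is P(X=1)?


theta - b = 2.55 - 1.16 = 1.39
exp(-(theta - b)) = exp(-1.39) = 0.2491
P = 1 / (1 + 0.2491)
P = 0.8006

0.8006


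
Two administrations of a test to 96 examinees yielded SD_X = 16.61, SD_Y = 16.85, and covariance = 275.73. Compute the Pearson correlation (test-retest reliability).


r = cov(X,Y) / (SD_X * SD_Y)
r = 275.73 / (16.61 * 16.85)
r = 275.73 / 279.8785
r = 0.9852

0.9852


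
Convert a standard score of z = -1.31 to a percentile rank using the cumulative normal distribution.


CDF(z) = 0.5 * (1 + erf(z/sqrt(2)))
erf(-0.9263) = -0.8098
CDF = 0.0951
Percentile rank = 0.0951 * 100 = 9.51

9.51


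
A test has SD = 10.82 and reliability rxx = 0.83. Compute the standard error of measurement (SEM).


SEM = SD * sqrt(1 - rxx)
SEM = 10.82 * sqrt(1 - 0.83)
SEM = 10.82 * sqrt(0.17) = 10.82 * 0.412311
SEM = 4.4612

4.4612


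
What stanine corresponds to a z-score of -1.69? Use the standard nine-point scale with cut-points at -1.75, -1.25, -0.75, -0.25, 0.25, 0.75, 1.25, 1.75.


Stanine boundaries: [-1.75, -1.25, -0.75, -0.25, 0.25, 0.75, 1.25, 1.75]
z = -1.69
Check each boundary:
  z >= -1.75 -> could be stanine 2
  z < -1.25
  z < -0.75
  z < -0.25
  z < 0.25
  z < 0.75
  z < 1.25
  z < 1.75
Highest qualifying boundary gives stanine = 2

2


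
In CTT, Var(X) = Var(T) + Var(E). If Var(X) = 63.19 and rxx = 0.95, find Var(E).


var_true = rxx * var_obs = 0.95 * 63.19 = 60.0305
var_error = var_obs - var_true
var_error = 63.19 - 60.0305
var_error = 3.1595

3.1595


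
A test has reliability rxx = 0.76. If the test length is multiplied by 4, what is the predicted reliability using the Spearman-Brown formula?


r_new = (n * rxx) / (1 + (n-1) * rxx)
r_new = (4 * 0.76) / (1 + 3 * 0.76)
r_new = 3.04 / 3.28
r_new = 0.9268

0.9268


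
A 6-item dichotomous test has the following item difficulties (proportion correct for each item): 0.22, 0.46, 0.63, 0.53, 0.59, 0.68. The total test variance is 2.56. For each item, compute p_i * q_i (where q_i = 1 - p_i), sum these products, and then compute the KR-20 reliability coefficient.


For each item, compute p_i * q_i:
  Item 1: 0.22 * 0.78 = 0.1716
  Item 2: 0.46 * 0.54 = 0.2484
  Item 3: 0.63 * 0.37 = 0.2331
  Item 4: 0.53 * 0.47 = 0.2491
  Item 5: 0.59 * 0.41 = 0.2419
  Item 6: 0.68 * 0.32 = 0.2176
Sum(p_i * q_i) = 0.1716 + 0.2484 + 0.2331 + 0.2491 + 0.2419 + 0.2176 = 1.3617
KR-20 = (k/(k-1)) * (1 - Sum(p_i*q_i) / Var_total)
= (6/5) * (1 - 1.3617/2.56)
= 1.2 * 0.4681
KR-20 = 0.5617

0.5617


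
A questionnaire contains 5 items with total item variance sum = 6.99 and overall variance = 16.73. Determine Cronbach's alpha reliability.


alpha = (k/(k-1)) * (1 - sum(si^2)/s_total^2)
= (5/4) * (1 - 6.99/16.73)
alpha = 0.7277

0.7277


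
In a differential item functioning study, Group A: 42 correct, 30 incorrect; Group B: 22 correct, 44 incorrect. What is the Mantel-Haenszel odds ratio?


Odds_A = 42/30 = 1.4
Odds_B = 22/44 = 0.5
OR = Odds_A / Odds_B = 1.4 / 0.5
Exactly, OR = (42 * 44) / (30 * 22) = 1848 / 660
OR = 2.8

2.8


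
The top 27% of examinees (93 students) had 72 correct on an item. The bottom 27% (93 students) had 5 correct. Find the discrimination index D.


p_upper = 72/93 = 0.7742
p_lower = 5/93 = 0.0538
D = 0.7742 - 0.0538 = 0.7204

0.7204


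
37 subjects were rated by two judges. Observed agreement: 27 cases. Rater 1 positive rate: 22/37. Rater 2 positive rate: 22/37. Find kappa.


P_o = 27/37 = 0.72973
P_e = (22*22 + 15*15) / 1369 = 0.517896
kappa = (P_o - P_e) / (1 - P_e)
kappa = (0.72973 - 0.517896) / (1 - 0.517896)
kappa = 0.4394

0.4394


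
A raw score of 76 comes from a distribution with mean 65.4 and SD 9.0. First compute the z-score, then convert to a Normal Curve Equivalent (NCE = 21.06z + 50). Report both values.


z = (X - mean) / SD = (76 - 65.4) / 9.0
z = 10.6 / 9.0
z = 1.1778
NCE = NCE = 21.06z + 50
Carry z at full precision (z = 10.6 / 9.0) into the conversion:
NCE = 21.06 * (10.6 / 9.0) + 50 = 223.236 / 9.0 + 50
NCE = 24.804 + 50
NCE = 74.804

74.804


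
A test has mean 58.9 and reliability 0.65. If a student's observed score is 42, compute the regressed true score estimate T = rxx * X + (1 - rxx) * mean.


T_est = rxx * X + (1 - rxx) * mean
T_est = 0.65 * 42 + 0.35 * 58.9
T_est = 27.3 + 20.615
T_est = 47.915

47.915


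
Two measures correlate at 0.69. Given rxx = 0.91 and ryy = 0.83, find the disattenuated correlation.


r_corrected = rxy / sqrt(rxx * ryy)
= 0.69 / sqrt(0.91 * 0.83)
= 0.69 / sqrt(0.7553)
= 0.69 / 0.86908
r_corrected = 0.7939

0.7939


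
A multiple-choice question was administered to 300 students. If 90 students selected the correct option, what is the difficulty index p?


Item difficulty p = number correct / total examinees
p = 90 / 300
p = 0.3

0.3


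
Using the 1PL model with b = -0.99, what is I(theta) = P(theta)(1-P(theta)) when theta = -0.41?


P = 1/(1+exp(-(-0.41--0.99))) = 0.6411
I = P*(1-P) = 0.6411 * 0.3589
I = 0.2301

0.2301


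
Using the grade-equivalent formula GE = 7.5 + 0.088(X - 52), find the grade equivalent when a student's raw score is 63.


raw - median = 63 - 52 = 11
slope * diff = 0.088 * 11 = 0.968
GE = 7.5 + 0.968
GE = 8.468

8.468


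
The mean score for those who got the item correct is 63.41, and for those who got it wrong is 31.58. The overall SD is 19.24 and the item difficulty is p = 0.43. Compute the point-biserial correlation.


q = 1 - p = 0.57
rpb = ((M1 - M0) / SD) * sqrt(p * q)
rpb = ((63.41 - 31.58) / 19.24) * sqrt(0.43 * 0.57)
rpb = 0.819

0.819


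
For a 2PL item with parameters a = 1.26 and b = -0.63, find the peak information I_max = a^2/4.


For 2PL, max info at theta = b = -0.63
I_max = a^2 / 4 = 1.26^2 / 4
= 1.5876 / 4
I_max = 0.3969

0.3969


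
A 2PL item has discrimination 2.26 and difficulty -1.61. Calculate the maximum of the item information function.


For 2PL, max info at theta = b = -1.61
I_max = a^2 / 4 = 2.26^2 / 4
= 5.1076 / 4
I_max = 1.2769

1.2769


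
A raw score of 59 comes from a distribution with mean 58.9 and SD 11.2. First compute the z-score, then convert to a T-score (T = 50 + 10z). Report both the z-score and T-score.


z = (X - mean) / SD = (59 - 58.9) / 11.2
z = 0.1 / 11.2
z = 0.0089
T-score = T = 50 + 10z
Carry z at full precision (z = 0.1 / 11.2) into the conversion:
T-score = 50 + 10 * (0.1 / 11.2) = 50 + 1 / 11.2
T-score = 50 + 0.0893
T-score = 50.0893

50.0893


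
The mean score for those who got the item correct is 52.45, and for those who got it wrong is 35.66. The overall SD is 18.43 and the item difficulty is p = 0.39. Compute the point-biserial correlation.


q = 1 - p = 0.61
rpb = ((M1 - M0) / SD) * sqrt(p * q)
rpb = ((52.45 - 35.66) / 18.43) * sqrt(0.39 * 0.61)
rpb = 0.4443

0.4443


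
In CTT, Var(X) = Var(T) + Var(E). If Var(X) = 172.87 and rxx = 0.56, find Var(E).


var_true = rxx * var_obs = 0.56 * 172.87 = 96.8072
var_error = var_obs - var_true
var_error = 172.87 - 96.8072
var_error = 76.0628

76.0628


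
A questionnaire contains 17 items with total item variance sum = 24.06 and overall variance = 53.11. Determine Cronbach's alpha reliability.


alpha = (k/(k-1)) * (1 - sum(si^2)/s_total^2)
= (17/16) * (1 - 24.06/53.11)
alpha = 0.5812

0.5812


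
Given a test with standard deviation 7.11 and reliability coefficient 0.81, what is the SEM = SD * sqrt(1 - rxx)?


SEM = SD * sqrt(1 - rxx)
SEM = 7.11 * sqrt(1 - 0.81)
SEM = 7.11 * sqrt(0.19) = 7.11 * 0.43589
SEM = 3.0992

3.0992


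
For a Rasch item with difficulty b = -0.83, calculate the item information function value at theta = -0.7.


P = 1/(1+exp(-(-0.7--0.83))) = 0.5325
I = P*(1-P) = 0.5325 * 0.4675
I = 0.2489

0.2489


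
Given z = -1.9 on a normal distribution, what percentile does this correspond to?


CDF(z) = 0.5 * (1 + erf(z/sqrt(2)))
erf(-1.3435) = -0.9426
CDF = 0.0287
Percentile rank = 0.0287 * 100 = 2.87

2.87


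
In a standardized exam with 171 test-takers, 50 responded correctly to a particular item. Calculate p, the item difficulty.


Item difficulty p = number correct / total examinees
p = 50 / 171
p = 0.2924

0.2924


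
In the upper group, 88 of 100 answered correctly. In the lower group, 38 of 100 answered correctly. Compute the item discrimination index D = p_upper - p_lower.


p_upper = 88/100 = 0.88
p_lower = 38/100 = 0.38
D = 0.88 - 0.38 = 0.5

0.5


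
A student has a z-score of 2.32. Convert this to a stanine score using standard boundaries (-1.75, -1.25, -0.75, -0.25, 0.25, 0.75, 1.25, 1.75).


Stanine boundaries: [-1.75, -1.25, -0.75, -0.25, 0.25, 0.75, 1.25, 1.75]
z = 2.32
Check each boundary:
  z >= -1.75 -> could be stanine 2
  z >= -1.25 -> could be stanine 3
  z >= -0.75 -> could be stanine 4
  z >= -0.25 -> could be stanine 5
  z >= 0.25 -> could be stanine 6
  z >= 0.75 -> could be stanine 7
  z >= 1.25 -> could be stanine 8
  z >= 1.75 -> could be stanine 9
Highest qualifying boundary gives stanine = 9

9


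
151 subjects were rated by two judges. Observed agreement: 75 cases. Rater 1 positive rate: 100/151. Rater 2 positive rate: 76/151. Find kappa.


P_o = 75/151 = 0.496689
P_e = (100*76 + 51*75) / 22801 = 0.501075
kappa = (P_o - P_e) / (1 - P_e)
kappa = (0.496689 - 0.501075) / (1 - 0.501075)
kappa = -0.0088

-0.0088


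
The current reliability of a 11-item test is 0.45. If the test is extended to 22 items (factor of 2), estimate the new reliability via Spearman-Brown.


r_new = (n * rxx) / (1 + (n-1) * rxx)
r_new = (2 * 0.45) / (1 + 1 * 0.45)
r_new = 0.9 / 1.45
r_new = 0.6207

0.6207


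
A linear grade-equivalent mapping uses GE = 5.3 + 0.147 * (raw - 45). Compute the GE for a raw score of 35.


raw - median = 35 - 45 = -10
slope * diff = 0.147 * -10 = -1.47
GE = 5.3 + -1.47
GE = 3.83

3.83


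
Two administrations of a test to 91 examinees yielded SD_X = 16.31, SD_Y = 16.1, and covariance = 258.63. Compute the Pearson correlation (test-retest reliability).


r = cov(X,Y) / (SD_X * SD_Y)
r = 258.63 / (16.31 * 16.1)
r = 258.63 / 262.591
r = 0.9849

0.9849


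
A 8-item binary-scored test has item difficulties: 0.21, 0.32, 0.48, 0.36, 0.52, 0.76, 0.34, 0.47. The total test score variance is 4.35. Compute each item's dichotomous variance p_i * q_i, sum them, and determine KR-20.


For each item, compute p_i * q_i:
  Item 1: 0.21 * 0.79 = 0.1659
  Item 2: 0.32 * 0.68 = 0.2176
  Item 3: 0.48 * 0.52 = 0.2496
  Item 4: 0.36 * 0.64 = 0.2304
  Item 5: 0.52 * 0.48 = 0.2496
  Item 6: 0.76 * 0.24 = 0.1824
  Item 7: 0.34 * 0.66 = 0.2244
  Item 8: 0.47 * 0.53 = 0.2491
Sum(p_i * q_i) = 0.1659 + 0.2176 + 0.2496 + 0.2304 + 0.2496 + 0.1824 + 0.2244 + 0.2491 = 1.769
KR-20 = (k/(k-1)) * (1 - Sum(p_i*q_i) / Var_total)
= (8/7) * (1 - 1.769/4.35)
= 1.1429 * 0.5933
KR-20 = 0.6781

0.6781


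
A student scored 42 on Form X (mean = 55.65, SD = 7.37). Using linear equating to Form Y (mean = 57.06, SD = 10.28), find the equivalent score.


slope = SD_Y / SD_X = 10.28 / 7.37 ~ 1.3948
intercept = mean_Y - slope * mean_X = 57.06 - (10.28 / 7.37) * 55.65 ~ -20.5631
Y = slope * X + intercept. To avoid rounding drift from the rounded slope/intercept, evaluate the equivalent form Y = mean_Y + SD_Y * (X - mean_X) / SD_X at full precision:
Y = 57.06 + 10.28 * (42 - 55.65) / 7.37
Y = 57.06 - 10.28 * 13.65 / 7.37
Y = 57.06 - 140.322 / 7.37
Y = 57.06 - 19.0396
Y = 38.0204

38.0204


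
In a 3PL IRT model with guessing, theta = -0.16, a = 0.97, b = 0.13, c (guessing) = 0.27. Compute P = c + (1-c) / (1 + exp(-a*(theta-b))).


logit = 0.97*(-0.16 - 0.13) = -0.2813
P* = 1/(1 + exp(--0.2813)) = 0.4301
P = 0.27 + (1 - 0.27) * 0.4301
P = 0.584

0.584


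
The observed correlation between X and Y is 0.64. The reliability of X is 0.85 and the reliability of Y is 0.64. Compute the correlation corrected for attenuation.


r_corrected = rxy / sqrt(rxx * ryy)
= 0.64 / sqrt(0.85 * 0.64)
= 0.64 / sqrt(0.544)
= 0.64 / 0.737564
r_corrected = 0.8677

0.8677


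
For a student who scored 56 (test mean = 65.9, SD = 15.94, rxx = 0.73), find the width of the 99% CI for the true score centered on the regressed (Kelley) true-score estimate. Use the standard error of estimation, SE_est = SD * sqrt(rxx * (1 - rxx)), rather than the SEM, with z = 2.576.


True score estimate = 0.73*56 + 0.27*65.9 = 58.673
SE_est = SD * sqrt(rxx * (1 - rxx)) = 15.94 * sqrt(0.73 * 0.27) = 15.94 * sqrt(0.1971) = 7.076714
CI = T_est +/- z * SE_est, so width = 2 * z * SE_est = 2 * 2.576 * 7.076714
Width = 36.4592

36.4592


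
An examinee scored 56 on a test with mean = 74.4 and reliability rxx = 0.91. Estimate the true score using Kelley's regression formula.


T_est = rxx * X + (1 - rxx) * mean
T_est = 0.91 * 56 + 0.09 * 74.4
T_est = 50.96 + 6.696
T_est = 57.656

57.656


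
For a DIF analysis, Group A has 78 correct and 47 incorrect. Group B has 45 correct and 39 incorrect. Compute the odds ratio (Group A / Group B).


Odds_A = 78/47 = 1.6596
Odds_B = 45/39 = 1.1538
OR = Odds_A / Odds_B = 1.6596 / 1.1538
Exactly, OR = (78 * 39) / (47 * 45) = 3042 / 2115
OR = 1.4383

1.4383


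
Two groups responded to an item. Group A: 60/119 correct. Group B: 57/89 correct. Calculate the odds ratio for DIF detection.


Odds_A = 60/59 = 1.0169
Odds_B = 57/32 = 1.7812
OR = Odds_A / Odds_B = 1.0169 / 1.7812
Exactly, OR = (60 * 32) / (59 * 57) = 1920 / 3363
OR = 0.5709

0.5709
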